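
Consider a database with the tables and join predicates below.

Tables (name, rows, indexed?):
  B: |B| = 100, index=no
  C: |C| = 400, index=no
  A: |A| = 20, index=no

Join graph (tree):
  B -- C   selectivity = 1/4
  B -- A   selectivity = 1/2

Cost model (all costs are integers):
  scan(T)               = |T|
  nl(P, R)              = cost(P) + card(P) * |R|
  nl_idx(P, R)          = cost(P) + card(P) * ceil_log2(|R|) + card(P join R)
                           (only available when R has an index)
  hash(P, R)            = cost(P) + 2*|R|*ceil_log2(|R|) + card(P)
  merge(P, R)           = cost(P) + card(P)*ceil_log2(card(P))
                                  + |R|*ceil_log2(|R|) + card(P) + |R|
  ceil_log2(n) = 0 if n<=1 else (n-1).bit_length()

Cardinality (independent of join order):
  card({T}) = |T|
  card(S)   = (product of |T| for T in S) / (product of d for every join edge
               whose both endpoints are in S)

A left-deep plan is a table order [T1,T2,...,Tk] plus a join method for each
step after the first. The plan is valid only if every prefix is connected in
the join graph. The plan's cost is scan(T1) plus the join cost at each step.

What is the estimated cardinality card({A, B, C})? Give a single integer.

Tables in S: A(20), B(100), C(400)
Edges inside S: B-C(d=4), B-A(d=2)
numerator = 20 * 100 * 400 = 800000
denominator = 4 * 2 = 8
card(S) = 800000 / 8 = 100000

100000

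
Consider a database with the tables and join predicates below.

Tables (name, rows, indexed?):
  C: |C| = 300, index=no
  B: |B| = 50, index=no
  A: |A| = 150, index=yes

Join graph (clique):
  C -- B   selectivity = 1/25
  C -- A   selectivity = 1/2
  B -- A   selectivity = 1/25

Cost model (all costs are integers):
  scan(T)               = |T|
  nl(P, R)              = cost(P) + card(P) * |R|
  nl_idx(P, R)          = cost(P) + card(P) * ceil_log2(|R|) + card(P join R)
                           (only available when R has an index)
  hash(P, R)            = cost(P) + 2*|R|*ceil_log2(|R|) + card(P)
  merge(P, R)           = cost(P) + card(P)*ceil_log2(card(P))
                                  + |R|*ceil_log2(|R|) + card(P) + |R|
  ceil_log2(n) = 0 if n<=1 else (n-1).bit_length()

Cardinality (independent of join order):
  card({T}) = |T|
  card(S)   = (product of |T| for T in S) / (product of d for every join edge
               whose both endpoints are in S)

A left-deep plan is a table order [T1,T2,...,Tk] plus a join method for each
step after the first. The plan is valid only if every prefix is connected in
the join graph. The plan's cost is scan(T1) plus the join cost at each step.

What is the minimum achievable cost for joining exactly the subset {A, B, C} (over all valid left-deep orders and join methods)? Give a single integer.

Selinger DP over subsets of {A,B,C}:
  {C}: scan cost=300, card=300
  {B}: scan cost=50, card=50
  {A}: scan cost=150, card=150
  {BC}: card=600; try (B,hash)→1200, (C,merge)→3400, (B,merge)→3650, (C,hash)→5500, (C,nl)→15050, (B,nl)→15300; best=1200 via (B,hash)
  {AC}: card=22500; try (A,hash)→3000, (C,merge)→4500, (A,merge)→4650, (C,hash)→5700, (A,nl_idx)→25200, (C,nl)→45150 …(+1); best=3000 via (A,hash)
  {AB}: card=300; try (A,nl_idx)→750, (B,hash)→900, (A,merge)→1750, (B,merge)→1850, (A,hash)→2500, (A,nl)→7550 …(+1); best=750 via (A,nl_idx)
  {ABC}: card=1800; try (A,hash)→4200, (C,hash)→6450, (C,merge)→6750, (A,nl_idx)→7800, (A,merge)→9150, (B,hash)→26100 …(+4); best=4200 via (A,hash)

4200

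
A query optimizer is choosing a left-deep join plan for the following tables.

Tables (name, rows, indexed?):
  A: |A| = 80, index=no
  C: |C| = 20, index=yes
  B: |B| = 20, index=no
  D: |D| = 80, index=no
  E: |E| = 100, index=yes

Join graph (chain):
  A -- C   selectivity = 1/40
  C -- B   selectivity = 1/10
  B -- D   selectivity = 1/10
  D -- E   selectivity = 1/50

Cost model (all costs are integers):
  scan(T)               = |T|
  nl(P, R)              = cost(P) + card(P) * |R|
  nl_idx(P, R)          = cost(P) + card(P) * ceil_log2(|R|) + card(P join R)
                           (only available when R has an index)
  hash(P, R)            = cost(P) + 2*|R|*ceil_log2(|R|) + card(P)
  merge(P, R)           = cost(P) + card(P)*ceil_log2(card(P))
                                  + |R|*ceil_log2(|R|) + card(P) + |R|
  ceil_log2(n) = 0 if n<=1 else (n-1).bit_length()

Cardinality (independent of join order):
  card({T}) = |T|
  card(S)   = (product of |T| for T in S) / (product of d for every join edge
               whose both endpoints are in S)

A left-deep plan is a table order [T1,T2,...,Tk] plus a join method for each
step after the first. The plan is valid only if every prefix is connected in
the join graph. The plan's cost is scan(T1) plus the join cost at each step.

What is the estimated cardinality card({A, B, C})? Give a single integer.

80

Tables in S: A(80), B(20), C(20)
Edges inside S: A-C(d=40), C-B(d=10)
numerator = 80 * 20 * 20 = 32000
denominator = 40 * 10 = 400
card(S) = 32000 / 400 = 80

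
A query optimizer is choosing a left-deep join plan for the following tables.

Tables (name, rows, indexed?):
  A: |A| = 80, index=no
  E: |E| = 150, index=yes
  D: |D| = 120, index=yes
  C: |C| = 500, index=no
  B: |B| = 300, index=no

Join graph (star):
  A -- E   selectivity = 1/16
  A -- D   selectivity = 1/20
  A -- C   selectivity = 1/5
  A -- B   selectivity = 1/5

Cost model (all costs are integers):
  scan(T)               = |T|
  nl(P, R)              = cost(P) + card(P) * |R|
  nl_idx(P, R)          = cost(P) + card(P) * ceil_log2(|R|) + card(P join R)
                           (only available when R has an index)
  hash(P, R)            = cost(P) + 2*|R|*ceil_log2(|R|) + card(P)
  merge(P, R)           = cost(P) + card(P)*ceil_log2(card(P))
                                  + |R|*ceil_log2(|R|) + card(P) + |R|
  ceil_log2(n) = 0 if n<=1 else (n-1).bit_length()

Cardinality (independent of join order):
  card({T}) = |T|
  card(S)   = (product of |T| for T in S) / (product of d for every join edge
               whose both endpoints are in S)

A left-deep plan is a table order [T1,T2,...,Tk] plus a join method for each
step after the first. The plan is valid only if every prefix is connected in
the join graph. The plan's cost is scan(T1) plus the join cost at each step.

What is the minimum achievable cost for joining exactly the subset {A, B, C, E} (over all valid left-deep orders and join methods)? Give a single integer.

Selinger DP over subsets of {A,B,C,E}:
  {A}: scan cost=80, card=80
  {E}: scan cost=150, card=150
  {C}: scan cost=500, card=500
  {B}: scan cost=300, card=300
  {AE}: card=750; try (A,hash)→1420, (E,nl_idx)→1470, (E,merge)→2070, (A,merge)→2140, (E,hash)→2560, (E,nl)→12080 …(+1); best=1420 via (A,hash)
  {AC}: card=8000; try (A,hash)→2120, (C,merge)→5720, (A,merge)→6140, (C,hash)→9160, (C,nl)→40080, (A,nl)→40500; best=2120 via (A,hash)
  {AB}: card=4800; try (A,hash)→1720, (B,merge)→3720, (A,merge)→3940, (B,hash)→5560, (B,nl)→24080, (A,nl)→24300; best=1720 via (A,hash)
  {ACE}: card=75000; try (C,hash)→11170, (E,hash)→12520, (C,merge)→14670, (E,merge)→115470, (E,nl_idx)→141120, (C,nl)→376420 …(+1); best=11170 via (C,hash)
  {ABE}: card=45000; try (B,hash)→7570, (E,hash)→8920, (B,merge)→12670, (E,merge)→70270, (E,nl_idx)→85120, (B,nl)→226420 …(+1); best=7570 via (B,hash)
  {ABC}: card=480000; try (C,hash)→15520, (B,hash)→15520, (C,merge)→73920, (B,merge)→117120, (C,nl)→2401720, (B,nl)→2402120; best=15520 via (C,hash)
  {ABCE}: card=4500000; try (C,hash)→61570, (B,hash)→91570, (E,hash)→497920, (C,merge)→777570, (B,merge)→1364170, (E,nl_idx)→8355520 …(+4); best=61570 via (C,hash)

61570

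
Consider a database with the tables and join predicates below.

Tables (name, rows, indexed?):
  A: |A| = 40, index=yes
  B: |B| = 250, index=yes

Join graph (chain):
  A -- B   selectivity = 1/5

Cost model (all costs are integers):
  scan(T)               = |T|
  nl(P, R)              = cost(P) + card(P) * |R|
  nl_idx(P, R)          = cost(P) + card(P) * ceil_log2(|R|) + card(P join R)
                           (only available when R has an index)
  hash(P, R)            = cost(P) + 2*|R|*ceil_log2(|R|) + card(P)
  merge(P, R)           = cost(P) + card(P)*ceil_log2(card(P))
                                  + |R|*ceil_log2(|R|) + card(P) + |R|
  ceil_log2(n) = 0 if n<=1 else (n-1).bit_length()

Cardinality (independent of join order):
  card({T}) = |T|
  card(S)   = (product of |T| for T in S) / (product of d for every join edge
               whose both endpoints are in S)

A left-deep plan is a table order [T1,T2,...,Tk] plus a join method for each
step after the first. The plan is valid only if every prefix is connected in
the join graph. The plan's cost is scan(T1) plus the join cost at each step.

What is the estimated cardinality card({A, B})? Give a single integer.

Tables in S: A(40), B(250)
Edges inside S: A-B(d=5)
numerator = 40 * 250 = 10000
denominator = 5 = 5
card(S) = 10000 / 5 = 2000

2000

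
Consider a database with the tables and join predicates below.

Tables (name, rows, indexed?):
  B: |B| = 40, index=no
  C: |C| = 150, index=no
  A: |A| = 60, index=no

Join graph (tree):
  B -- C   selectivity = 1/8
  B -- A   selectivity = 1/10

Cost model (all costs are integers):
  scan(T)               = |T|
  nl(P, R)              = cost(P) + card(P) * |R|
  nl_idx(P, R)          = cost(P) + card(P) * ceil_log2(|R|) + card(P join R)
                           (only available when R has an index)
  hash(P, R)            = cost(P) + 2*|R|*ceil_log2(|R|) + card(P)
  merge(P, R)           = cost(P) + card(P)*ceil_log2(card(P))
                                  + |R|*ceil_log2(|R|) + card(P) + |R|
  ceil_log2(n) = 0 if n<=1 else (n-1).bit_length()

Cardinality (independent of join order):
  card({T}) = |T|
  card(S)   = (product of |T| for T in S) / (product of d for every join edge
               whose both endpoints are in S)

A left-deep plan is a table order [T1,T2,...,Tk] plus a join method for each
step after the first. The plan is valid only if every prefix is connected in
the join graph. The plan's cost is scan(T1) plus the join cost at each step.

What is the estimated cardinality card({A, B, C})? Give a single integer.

Tables in S: A(60), B(40), C(150)
Edges inside S: B-C(d=8), B-A(d=10)
numerator = 60 * 40 * 150 = 360000
denominator = 8 * 10 = 80
card(S) = 360000 / 80 = 4500

4500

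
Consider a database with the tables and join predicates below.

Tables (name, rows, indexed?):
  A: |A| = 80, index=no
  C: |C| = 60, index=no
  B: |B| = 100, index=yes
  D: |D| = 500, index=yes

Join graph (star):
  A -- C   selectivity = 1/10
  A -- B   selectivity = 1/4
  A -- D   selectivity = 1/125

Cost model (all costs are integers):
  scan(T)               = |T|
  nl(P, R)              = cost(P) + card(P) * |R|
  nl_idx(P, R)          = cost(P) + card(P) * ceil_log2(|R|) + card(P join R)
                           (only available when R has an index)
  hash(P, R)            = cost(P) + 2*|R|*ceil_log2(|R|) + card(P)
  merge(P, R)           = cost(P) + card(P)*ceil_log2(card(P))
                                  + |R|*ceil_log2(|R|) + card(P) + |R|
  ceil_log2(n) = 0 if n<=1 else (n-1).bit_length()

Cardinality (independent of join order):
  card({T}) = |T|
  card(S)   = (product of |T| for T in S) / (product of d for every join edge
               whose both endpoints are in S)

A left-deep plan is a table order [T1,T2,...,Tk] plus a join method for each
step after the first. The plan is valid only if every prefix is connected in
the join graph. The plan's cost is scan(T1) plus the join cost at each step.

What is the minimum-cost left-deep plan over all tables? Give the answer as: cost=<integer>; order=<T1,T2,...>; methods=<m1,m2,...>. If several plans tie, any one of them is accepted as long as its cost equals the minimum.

cost=5480; order=A,D,C,B; methods=nl_idx,hash,hash

Selinger DP (subsets sized 1..n):
  {A}: scan cost=80, card=80
  {C}: scan cost=60, card=60
  {B}: scan cost=100, card=100
  {D}: scan cost=500, card=500
  {AC}: card=480; try (C,hash)→880, (A,merge)→1120, (C,merge)→1140, (A,hash)→1240, (A,nl)→4860, (C,nl)→4880; best=880 via (C,hash)
  {AB}: card=2000; try (A,hash)→1320, (B,merge)→1520, (A,merge)→1540, (B,hash)→1560, (B,nl_idx)→2640, (B,nl)→8080 …(+1); best=1320 via (A,hash)
  {AD}: card=320; try (D,nl_idx)→1120, (A,hash)→2120, (D,merge)→5720, (A,merge)→6140, (D,hash)→9160, (D,nl)→40080 …(+1); best=1120 via (D,nl_idx)
  {ABC}: card=12000; try (B,hash)→2760, (C,hash)→4040, (B,merge)→6480, (B,nl_idx)→16240, (C,merge)→25740, (B,nl)→48880 …(+1); best=2760 via (B,hash)
  {ACD}: card=1920; try (C,hash)→2160, (C,merge)→4740, (D,nl_idx)→7120, (D,hash)→10360, (D,merge)→10680, (C,nl)→20320 …(+1); best=2160 via (C,hash)
  {ABD}: card=8000; try (B,hash)→2840, (B,merge)→5120, (B,nl_idx)→11360, (D,hash)→12320, (D,nl_idx)→27320, (D,merge)→30320 …(+2); best=2840 via (B,hash)
  {ABCD}: card=48000; try (B,hash)→5480, (C,hash)→11560, (D,hash)→23760, (B,merge)→26000, (B,nl_idx)→63600, (C,merge)→115260 …(+5); best=5480 via (B,hash)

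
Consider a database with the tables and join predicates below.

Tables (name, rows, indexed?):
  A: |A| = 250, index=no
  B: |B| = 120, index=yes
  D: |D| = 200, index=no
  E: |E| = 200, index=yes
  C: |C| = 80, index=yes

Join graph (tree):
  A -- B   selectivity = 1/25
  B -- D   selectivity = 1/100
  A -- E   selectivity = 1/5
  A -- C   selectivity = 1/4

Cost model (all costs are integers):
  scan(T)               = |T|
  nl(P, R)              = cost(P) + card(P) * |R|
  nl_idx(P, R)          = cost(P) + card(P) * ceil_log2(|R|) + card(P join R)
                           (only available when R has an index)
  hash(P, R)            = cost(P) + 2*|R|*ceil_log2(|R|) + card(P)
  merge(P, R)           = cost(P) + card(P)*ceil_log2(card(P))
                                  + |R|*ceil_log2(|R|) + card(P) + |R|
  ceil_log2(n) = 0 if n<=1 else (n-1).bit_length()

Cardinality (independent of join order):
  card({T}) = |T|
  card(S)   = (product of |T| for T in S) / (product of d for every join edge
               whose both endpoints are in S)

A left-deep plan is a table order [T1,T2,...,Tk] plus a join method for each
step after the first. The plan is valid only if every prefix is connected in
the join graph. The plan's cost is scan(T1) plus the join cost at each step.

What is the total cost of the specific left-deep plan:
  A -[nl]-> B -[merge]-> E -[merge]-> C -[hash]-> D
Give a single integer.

step 1: scan A: cost=250, card=250
step 2: join B via nl
    card(P join B) = 250*120/(25) = 1200
    cost = 250 + 250*120 = 30250
step 3: join E via merge
    card(P join E) = 1200*200/(5) = 48000
    cost = 30250 + 1200*11 + 200*8 + 1200 + 200 = 46450
step 4: join C via merge
    card(P join C) = 48000*80/(4) = 960000
    cost = 46450 + 48000*16 + 80*7 + 48000 + 80 = 863090
step 5: join D via hash
    card(P join D) = 960000*200/(100) = 1920000
    cost = 863090 + 2*200*8 + 960000 = 1826290

1826290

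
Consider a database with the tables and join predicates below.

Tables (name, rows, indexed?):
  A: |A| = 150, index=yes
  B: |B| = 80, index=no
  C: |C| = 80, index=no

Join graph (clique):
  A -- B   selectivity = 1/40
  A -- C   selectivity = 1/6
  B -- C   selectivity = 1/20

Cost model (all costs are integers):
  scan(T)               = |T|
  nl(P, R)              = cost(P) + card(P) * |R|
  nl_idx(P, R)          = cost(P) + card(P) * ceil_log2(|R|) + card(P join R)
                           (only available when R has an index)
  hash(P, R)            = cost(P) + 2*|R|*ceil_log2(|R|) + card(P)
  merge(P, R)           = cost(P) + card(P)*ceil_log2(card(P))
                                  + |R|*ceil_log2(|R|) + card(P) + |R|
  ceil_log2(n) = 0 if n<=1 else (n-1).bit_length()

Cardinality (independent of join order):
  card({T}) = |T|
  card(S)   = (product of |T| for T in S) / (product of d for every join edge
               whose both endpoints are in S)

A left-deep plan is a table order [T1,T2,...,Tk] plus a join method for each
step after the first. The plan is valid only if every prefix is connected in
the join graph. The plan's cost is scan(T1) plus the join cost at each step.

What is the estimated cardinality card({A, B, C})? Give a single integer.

200

Tables in S: A(150), B(80), C(80)
Edges inside S: A-B(d=40), A-C(d=6), B-C(d=20)
numerator = 150 * 80 * 80 = 960000
denominator = 40 * 6 * 20 = 4800
card(S) = 960000 / 4800 = 200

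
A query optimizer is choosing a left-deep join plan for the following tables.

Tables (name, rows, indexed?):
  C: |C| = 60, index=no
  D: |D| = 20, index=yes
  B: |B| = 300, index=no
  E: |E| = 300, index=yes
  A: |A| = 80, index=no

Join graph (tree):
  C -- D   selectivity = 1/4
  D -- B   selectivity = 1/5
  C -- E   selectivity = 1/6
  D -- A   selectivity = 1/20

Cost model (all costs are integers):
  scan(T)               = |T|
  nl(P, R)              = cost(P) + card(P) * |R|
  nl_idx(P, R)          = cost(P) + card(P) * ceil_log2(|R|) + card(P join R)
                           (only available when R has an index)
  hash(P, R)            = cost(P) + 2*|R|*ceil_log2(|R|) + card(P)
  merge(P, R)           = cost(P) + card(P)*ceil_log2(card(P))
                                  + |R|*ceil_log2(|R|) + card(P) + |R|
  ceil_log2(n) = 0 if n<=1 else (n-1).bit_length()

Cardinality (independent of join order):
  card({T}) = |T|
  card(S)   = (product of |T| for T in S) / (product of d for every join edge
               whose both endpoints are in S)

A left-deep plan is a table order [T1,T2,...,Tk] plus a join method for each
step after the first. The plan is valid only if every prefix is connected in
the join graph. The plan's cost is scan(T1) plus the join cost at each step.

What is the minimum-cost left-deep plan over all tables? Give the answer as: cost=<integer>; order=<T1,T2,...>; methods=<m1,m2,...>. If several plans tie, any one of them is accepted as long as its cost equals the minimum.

cost=73160; order=A,D,C,E,B; methods=hash,hash,hash,hash

Selinger DP (subsets sized 1..n):
  {C}: scan cost=60, card=60
  {D}: scan cost=20, card=20
  {B}: scan cost=300, card=300
  {E}: scan cost=300, card=300
  {A}: scan cost=80, card=80
  {CD}: card=300; try (D,hash)→320, (C,merge)→560, (D,merge)→600, (D,nl_idx)→660, (C,hash)→760, (C,nl)→1220 …(+1); best=320 via (D,hash)
  {CE}: card=3000; try (C,hash)→1320, (E,merge)→3480, (E,nl_idx)→3600, (C,merge)→3720, (E,hash)→5520, (E,nl)→18060 …(+1); best=1320 via (C,hash)
  {BD}: card=1200; try (D,hash)→800, (D,nl_idx)→3000, (B,merge)→3140, (D,merge)→3420, (B,hash)→5440, (B,nl)→6020 …(+1); best=800 via (D,hash)
  {AD}: card=80; try (D,hash)→360, (D,nl_idx)→560, (A,merge)→780, (D,merge)→840, (A,hash)→1160, (A,nl)→1620 …(+1); best=360 via (D,hash)
  {BCD}: card=18000; try (C,hash)→2720, (B,hash)→6020, (B,merge)→6320, (C,merge)→15620, (C,nl)→72800, (B,nl)→90320; best=2720 via (C,hash)
  {CDE}: card=15000; try (D,hash)→4520, (E,hash)→6020, (E,merge)→6320, (E,nl_idx)→18020, (D,nl_idx)→31320, (D,merge)→40440 …(+2); best=4520 via (D,hash)
  {ACD}: card=1200; try (C,hash)→1160, (C,merge)→1420, (A,hash)→1740, (A,merge)→3960, (C,nl)→5160, (A,nl)→24320; best=1160 via (C,hash)
  {ABD}: card=4800; try (A,hash)→3120, (B,merge)→4000, (B,hash)→5840, (A,merge)→15840, (B,nl)→24360, (A,nl)→96800; best=3120 via (A,hash)
  {BCDE}: card=900000; try (B,hash)→24920, (E,hash)→26120, (B,merge)→232520, (E,merge)→293720, (E,nl_idx)→1064720, (B,nl)→4504520 …(+1); best=24920 via (B,hash)
  {ABCD}: card=72000; try (B,hash)→7760, (C,hash)→8640, (B,merge)→18560, (A,hash)→21840, (C,merge)→70740, (C,nl)→291120 …(+3); best=7760 via (B,hash)
  {ACDE}: card=60000; try (E,hash)→7760, (E,merge)→18560, (A,hash)→20640, (E,nl_idx)→71960, (A,merge)→230160, (E,nl)→361160 …(+1); best=7760 via (E,hash)
  {ABCDE}: card=3600000; try (B,hash)→73160, (E,hash)→85160, (A,hash)→926040, (B,merge)→1030760, (E,merge)→1306760, (E,nl_idx)→4255760 …(+4); best=73160 via (B,hash)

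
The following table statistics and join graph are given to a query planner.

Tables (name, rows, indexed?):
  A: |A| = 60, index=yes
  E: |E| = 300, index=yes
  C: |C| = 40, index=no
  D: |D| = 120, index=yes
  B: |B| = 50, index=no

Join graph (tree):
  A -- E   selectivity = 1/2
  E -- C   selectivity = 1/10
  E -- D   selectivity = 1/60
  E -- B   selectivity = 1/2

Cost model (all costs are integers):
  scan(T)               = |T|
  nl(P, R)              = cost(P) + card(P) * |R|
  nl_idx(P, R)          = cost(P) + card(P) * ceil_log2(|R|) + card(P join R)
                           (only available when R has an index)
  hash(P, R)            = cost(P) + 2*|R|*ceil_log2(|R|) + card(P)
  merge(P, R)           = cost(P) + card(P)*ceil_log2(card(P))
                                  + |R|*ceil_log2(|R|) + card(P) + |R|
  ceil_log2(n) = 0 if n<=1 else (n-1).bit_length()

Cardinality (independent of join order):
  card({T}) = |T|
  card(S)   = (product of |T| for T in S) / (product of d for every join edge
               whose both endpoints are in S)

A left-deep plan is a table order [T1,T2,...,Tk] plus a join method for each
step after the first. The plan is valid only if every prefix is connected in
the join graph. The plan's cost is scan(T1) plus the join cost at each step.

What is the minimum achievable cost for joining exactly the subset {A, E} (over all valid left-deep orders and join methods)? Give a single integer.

1320

Selinger DP over subsets of {A,E}:
  {A}: scan cost=60, card=60
  {E}: scan cost=300, card=300
  {AE}: card=9000; try (A,hash)→1320, (E,merge)→3480, (A,merge)→3720, (E,hash)→5520, (E,nl_idx)→9600, (A,nl_idx)→11100 …(+2); best=1320 via (A,hash)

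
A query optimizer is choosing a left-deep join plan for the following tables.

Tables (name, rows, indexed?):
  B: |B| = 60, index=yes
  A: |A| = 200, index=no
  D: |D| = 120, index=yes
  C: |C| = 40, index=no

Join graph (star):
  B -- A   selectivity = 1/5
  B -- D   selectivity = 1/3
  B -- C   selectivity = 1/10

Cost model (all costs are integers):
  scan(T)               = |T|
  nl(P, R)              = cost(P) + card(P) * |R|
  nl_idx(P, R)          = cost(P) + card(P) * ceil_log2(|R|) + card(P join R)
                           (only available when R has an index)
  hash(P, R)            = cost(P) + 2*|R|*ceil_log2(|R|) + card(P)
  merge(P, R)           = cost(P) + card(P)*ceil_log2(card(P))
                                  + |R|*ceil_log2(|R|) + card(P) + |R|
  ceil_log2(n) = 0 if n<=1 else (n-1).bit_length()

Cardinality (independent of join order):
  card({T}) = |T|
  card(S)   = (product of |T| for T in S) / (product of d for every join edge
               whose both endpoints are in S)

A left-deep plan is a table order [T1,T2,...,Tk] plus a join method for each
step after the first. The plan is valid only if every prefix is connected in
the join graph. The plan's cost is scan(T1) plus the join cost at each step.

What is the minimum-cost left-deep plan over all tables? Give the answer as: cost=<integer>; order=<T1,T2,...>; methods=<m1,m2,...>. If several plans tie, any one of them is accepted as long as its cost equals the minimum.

cost=15240; order=C,B,A,D; methods=nl_idx,hash,hash

Selinger DP (subsets sized 1..n):
  {B}: scan cost=60, card=60
  {A}: scan cost=200, card=200
  {D}: scan cost=120, card=120
  {C}: scan cost=40, card=40
  {AB}: card=2400; try (B,hash)→1120, (A,merge)→2280, (B,merge)→2420, (A,hash)→3320, (B,nl_idx)→3800, (A,nl)→12060 …(+1); best=1120 via (B,hash)
  {BD}: card=2400; try (B,hash)→960, (D,merge)→1440, (B,merge)→1500, (D,hash)→1800, (D,nl_idx)→2880, (B,nl_idx)→3240 …(+2); best=960 via (B,hash)
  {BC}: card=240; try (B,nl_idx)→520, (C,hash)→600, (B,merge)→740, (C,merge)→760, (B,hash)→800, (B,nl)→2440 …(+1); best=520 via (B,nl_idx)
  {ABD}: card=96000; try (D,hash)→5200, (A,hash)→6560, (D,merge)→33280, (A,merge)→33960, (D,nl_idx)→113920, (D,nl)→289120 …(+1); best=5200 via (D,hash)
  {ABC}: card=9600; try (A,hash)→3960, (C,hash)→4000, (A,merge)→4480, (C,merge)→32600, (A,nl)→48520, (C,nl)→97120; best=3960 via (A,hash)
  {BCD}: card=9600; try (D,hash)→2440, (D,merge)→3640, (C,hash)→3840, (D,nl_idx)→11800, (D,nl)→29320, (C,merge)→32440 …(+1); best=2440 via (D,hash)
  {ABCD}: card=384000; try (D,hash)→15240, (A,hash)→15240, (C,hash)→101680, (A,merge)→148240, (D,merge)→148920, (D,nl_idx)→455160 …(+4); best=15240 via (D,hash)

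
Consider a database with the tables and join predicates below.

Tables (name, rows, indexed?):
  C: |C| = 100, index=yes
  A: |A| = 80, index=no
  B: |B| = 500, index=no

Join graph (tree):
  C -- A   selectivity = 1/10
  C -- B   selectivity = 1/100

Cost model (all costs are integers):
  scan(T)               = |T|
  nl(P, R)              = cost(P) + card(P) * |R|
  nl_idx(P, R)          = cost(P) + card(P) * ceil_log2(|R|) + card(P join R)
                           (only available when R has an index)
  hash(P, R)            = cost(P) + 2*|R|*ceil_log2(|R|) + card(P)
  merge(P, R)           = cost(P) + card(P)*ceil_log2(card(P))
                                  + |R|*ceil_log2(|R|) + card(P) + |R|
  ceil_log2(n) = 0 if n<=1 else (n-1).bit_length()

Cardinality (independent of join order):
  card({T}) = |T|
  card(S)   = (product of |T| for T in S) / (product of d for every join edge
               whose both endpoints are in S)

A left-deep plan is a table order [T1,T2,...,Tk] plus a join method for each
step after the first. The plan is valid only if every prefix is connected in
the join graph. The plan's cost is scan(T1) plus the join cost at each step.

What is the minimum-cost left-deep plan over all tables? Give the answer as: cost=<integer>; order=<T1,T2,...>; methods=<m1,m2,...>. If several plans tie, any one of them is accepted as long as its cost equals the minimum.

cost=4020; order=B,C,A; methods=hash,hash

Selinger DP (subsets sized 1..n):
  {C}: scan cost=100, card=100
  {A}: scan cost=80, card=80
  {B}: scan cost=500, card=500
  {AC}: card=800; try (A,hash)→1320, (C,nl_idx)→1440, (C,merge)→1520, (A,merge)→1540, (C,hash)→1560, (C,nl)→8080 …(+1); best=1320 via (A,hash)
  {BC}: card=500; try (C,hash)→2400, (C,nl_idx)→4500, (B,merge)→5900, (C,merge)→6300, (B,hash)→9200, (B,nl)→50100 …(+1); best=2400 via (C,hash)
  {ABC}: card=4000; try (A,hash)→4020, (A,merge)→8040, (B,hash)→11120, (B,merge)→15120, (A,nl)→42400, (B,nl)→401320; best=4020 via (A,hash)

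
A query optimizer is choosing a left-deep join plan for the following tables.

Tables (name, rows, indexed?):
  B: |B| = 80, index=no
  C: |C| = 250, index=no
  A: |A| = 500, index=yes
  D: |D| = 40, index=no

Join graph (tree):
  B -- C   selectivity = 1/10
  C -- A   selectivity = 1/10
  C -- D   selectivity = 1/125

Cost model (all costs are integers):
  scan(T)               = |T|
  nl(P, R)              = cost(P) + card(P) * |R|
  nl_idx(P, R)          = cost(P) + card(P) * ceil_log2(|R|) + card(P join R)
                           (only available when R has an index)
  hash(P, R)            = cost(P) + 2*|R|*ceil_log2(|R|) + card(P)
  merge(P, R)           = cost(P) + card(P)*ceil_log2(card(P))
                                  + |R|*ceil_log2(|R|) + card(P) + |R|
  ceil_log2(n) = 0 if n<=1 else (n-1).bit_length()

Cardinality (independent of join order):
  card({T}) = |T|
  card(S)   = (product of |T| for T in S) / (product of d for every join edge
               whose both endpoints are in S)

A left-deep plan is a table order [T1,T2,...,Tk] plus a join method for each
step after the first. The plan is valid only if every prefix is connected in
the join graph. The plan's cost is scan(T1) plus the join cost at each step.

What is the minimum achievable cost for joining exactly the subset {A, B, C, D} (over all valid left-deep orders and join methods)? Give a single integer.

10820

Selinger DP over subsets of {A,B,C,D}:
  {B}: scan cost=80, card=80
  {C}: scan cost=250, card=250
  {A}: scan cost=500, card=500
  {D}: scan cost=40, card=40
  {BC}: card=2000; try (B,hash)→1620, (C,merge)→2970, (B,merge)→3140, (C,hash)→4160, (C,nl)→20080, (B,nl)→20250; best=1620 via (B,hash)
  {AC}: card=12500; try (C,hash)→5000, (A,merge)→7500, (C,merge)→7750, (A,hash)→9500, (A,nl_idx)→15000, (A,nl)→125250 …(+1); best=5000 via (C,hash)
  {CD}: card=80; try (D,hash)→980, (C,merge)→2570, (D,merge)→2780, (C,hash)→4080, (C,nl)→10040, (D,nl)→10250; best=980 via (D,hash)
  {ABC}: card=100000; try (A,hash)→12620, (B,hash)→18620, (A,merge)→30620, (A,nl_idx)→119620, (B,merge)→193140, (A,nl)→1001620 …(+1); best=12620 via (A,hash)
  {BCD}: card=640; try (B,hash)→2180, (B,merge)→2260, (D,hash)→4100, (B,nl)→7380, (D,merge)→25900, (D,nl)→81620; best=2180 via (B,hash)
  {ACD}: card=4000; try (A,nl_idx)→5700, (A,merge)→6620, (A,hash)→10060, (D,hash)→17980, (A,nl)→40980, (D,merge)→192780 …(+1); best=5700 via (A,nl_idx)
  {ABCD}: card=32000; try (B,hash)→10820, (A,hash)→11820, (A,merge)→14220, (A,nl_idx)→39940, (B,merge)→58340, (D,hash)→113100 …(+4); best=10820 via (B,hash)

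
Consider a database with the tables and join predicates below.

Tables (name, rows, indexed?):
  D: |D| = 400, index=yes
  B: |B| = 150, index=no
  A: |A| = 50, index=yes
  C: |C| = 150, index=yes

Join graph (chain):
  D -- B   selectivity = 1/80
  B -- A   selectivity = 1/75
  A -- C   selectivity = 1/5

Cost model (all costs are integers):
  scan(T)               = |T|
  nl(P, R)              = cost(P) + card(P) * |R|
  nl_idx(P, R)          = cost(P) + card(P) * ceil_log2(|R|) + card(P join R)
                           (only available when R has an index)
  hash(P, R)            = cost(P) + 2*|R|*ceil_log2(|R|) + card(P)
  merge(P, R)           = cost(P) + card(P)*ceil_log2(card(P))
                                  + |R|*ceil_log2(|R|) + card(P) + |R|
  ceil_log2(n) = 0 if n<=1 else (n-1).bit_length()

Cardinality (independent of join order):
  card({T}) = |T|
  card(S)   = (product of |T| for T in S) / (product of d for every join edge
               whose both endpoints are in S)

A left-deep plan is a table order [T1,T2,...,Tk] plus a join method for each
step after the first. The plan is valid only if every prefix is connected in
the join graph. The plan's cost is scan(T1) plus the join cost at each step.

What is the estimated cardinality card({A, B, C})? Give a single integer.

Tables in S: A(50), B(150), C(150)
Edges inside S: B-A(d=75), A-C(d=5)
numerator = 50 * 150 * 150 = 1125000
denominator = 75 * 5 = 375
card(S) = 1125000 / 375 = 3000

3000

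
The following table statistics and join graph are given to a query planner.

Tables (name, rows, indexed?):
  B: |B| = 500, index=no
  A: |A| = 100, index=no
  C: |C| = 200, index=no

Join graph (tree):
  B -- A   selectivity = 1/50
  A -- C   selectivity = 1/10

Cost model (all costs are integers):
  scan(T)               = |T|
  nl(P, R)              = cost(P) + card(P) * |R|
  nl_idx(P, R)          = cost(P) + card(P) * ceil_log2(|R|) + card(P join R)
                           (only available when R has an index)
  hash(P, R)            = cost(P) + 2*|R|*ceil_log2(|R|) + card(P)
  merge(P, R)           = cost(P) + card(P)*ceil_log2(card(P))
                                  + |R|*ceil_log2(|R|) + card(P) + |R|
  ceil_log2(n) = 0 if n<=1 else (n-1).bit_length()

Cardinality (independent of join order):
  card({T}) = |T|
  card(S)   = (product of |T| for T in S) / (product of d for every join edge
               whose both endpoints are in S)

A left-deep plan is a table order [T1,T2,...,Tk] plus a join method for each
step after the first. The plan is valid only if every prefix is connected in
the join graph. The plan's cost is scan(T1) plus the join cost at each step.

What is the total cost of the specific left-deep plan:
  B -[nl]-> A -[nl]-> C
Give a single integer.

step 1: scan B: cost=500, card=500
step 2: join A via nl
    card(P join A) = 500*100/(50) = 1000
    cost = 500 + 500*100 = 50500
step 3: join C via nl
    card(P join C) = 1000*200/(10) = 20000
    cost = 50500 + 1000*200 = 250500

250500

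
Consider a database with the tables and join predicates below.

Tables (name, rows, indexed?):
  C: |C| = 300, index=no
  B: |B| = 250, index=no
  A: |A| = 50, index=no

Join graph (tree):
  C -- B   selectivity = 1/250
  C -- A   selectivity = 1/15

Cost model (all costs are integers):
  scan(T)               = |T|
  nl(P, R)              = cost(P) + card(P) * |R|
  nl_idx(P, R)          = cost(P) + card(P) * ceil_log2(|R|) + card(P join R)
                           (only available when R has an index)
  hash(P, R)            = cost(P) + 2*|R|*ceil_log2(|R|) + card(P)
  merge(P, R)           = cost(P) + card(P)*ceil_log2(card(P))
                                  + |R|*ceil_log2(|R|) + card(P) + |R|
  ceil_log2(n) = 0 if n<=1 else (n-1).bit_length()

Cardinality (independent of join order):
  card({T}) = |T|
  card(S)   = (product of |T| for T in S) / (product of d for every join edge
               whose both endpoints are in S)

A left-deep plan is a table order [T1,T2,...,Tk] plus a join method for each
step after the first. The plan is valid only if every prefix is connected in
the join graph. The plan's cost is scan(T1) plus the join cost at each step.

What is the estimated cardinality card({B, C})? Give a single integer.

300

Tables in S: B(250), C(300)
Edges inside S: C-B(d=250)
numerator = 250 * 300 = 75000
denominator = 250 = 250
card(S) = 75000 / 250 = 300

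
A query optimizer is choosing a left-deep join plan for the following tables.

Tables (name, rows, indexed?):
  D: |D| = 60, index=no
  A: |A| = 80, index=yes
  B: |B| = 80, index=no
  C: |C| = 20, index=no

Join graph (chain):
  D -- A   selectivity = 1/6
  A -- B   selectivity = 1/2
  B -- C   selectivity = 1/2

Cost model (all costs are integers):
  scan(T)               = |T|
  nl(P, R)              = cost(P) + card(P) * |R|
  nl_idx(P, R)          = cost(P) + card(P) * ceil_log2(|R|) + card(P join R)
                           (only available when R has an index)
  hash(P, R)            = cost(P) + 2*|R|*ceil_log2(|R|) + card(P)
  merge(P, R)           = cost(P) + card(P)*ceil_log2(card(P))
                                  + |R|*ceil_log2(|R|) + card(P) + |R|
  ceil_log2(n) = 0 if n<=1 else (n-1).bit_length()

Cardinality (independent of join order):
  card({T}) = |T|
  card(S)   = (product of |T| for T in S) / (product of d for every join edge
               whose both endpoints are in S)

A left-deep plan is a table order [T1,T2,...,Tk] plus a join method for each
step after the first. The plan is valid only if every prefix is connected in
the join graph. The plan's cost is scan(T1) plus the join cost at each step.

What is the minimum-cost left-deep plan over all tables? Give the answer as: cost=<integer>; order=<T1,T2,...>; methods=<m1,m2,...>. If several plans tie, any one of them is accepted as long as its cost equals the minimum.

Selinger DP (subsets sized 1..n):
  {D}: scan cost=60, card=60
  {A}: scan cost=80, card=80
  {B}: scan cost=80, card=80
  {C}: scan cost=20, card=20
  {AD}: card=800; try (D,hash)→880, (A,merge)→1120, (D,merge)→1140, (A,hash)→1240, (A,nl_idx)→1280, (A,nl)→4860 …(+1); best=880 via (D,hash)
  {AB}: card=3200; try (B,hash)→1280, (A,hash)→1280, (B,merge)→1360, (A,merge)→1360, (A,nl_idx)→3840, (B,nl)→6480 …(+1); best=1280 via (B,hash)
  {BC}: card=800; try (C,hash)→360, (B,merge)→780, (C,merge)→840, (B,hash)→1160, (B,nl)→1620, (C,nl)→1680; best=360 via (C,hash)
  {ABD}: card=32000; try (B,hash)→2800, (D,hash)→5200, (B,merge)→10320, (D,merge)→43300, (B,nl)→64880, (D,nl)→193280; best=2800 via (B,hash)
  {ABC}: card=32000; try (A,hash)→2280, (C,hash)→4680, (A,merge)→9800, (A,nl_idx)→37960, (C,merge)→43000, (A,nl)→64360 …(+1); best=2280 via (A,hash)
  {ABCD}: card=320000; try (D,hash)→35000, (C,hash)→35000, (D,merge)→514700, (C,merge)→514920, (C,nl)→642800, (D,nl)→1922280; best=35000 via (D,hash)

cost=35000; order=B,C,A,D; methods=hash,hash,hash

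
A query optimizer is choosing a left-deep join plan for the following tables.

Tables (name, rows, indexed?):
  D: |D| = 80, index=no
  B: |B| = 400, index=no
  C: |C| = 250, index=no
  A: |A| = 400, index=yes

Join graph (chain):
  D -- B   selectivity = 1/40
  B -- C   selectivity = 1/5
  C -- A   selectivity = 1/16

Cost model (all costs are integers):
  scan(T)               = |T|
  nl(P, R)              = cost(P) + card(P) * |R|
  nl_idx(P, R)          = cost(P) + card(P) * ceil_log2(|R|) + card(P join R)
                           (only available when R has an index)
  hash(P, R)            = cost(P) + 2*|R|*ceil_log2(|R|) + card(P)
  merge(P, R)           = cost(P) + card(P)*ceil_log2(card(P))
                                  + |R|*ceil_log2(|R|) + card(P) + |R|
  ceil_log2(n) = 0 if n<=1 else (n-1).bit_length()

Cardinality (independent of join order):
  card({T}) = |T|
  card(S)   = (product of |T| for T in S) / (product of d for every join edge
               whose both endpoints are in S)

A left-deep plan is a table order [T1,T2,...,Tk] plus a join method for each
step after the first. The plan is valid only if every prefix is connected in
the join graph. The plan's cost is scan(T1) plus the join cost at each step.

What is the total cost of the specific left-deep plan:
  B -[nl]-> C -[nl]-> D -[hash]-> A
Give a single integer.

step 1: scan B: cost=400, card=400
step 2: join C via nl
    card(P join C) = 400*250/(5) = 20000
    cost = 400 + 400*250 = 100400
step 3: join D via nl
    card(P join D) = 20000*80/(40) = 40000
    cost = 100400 + 20000*80 = 1700400
step 4: join A via hash
    card(P join A) = 40000*400/(16) = 1000000
    cost = 1700400 + 2*400*9 + 40000 = 1747600

1747600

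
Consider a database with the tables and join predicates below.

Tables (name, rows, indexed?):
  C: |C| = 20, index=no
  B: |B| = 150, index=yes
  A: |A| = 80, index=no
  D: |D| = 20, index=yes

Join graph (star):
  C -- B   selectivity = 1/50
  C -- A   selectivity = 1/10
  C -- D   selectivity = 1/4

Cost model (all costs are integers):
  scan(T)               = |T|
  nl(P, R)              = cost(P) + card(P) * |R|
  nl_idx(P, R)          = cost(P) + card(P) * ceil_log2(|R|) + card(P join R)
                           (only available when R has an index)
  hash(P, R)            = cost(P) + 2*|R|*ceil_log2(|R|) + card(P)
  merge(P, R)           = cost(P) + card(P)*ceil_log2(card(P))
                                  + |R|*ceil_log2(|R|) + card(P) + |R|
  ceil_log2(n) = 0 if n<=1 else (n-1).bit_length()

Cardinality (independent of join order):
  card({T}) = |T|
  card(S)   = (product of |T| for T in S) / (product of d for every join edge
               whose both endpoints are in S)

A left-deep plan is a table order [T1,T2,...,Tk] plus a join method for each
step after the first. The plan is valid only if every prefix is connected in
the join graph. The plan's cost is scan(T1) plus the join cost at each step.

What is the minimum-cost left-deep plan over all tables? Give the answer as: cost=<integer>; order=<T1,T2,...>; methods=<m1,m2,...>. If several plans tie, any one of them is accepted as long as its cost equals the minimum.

cost=1920; order=C,B,D,A; methods=nl_idx,hash,hash

Selinger DP (subsets sized 1..n):
  {C}: scan cost=20, card=20
  {B}: scan cost=150, card=150
  {A}: scan cost=80, card=80
  {D}: scan cost=20, card=20
  {BC}: card=60; try (B,nl_idx)→240, (C,hash)→500, (B,merge)→1490, (C,merge)→1620, (B,hash)→2440, (B,nl)→3020 …(+1); best=240 via (B,nl_idx)
  {AC}: card=160; try (C,hash)→360, (A,merge)→780, (C,merge)→840, (A,hash)→1160, (A,nl)→1620, (C,nl)→1680; best=360 via (C,hash)
  {CD}: card=100; try (D,nl_idx)→220, (D,hash)→240, (C,hash)→240, (D,merge)→260, (C,merge)→260, (D,nl)→420 …(+1); best=220 via (D,nl_idx)
  {ABC}: card=480; try (A,merge)→1300, (A,hash)→1420, (B,nl_idx)→2120, (B,hash)→2920, (B,merge)→3150, (A,nl)→5040 …(+1); best=1300 via (A,merge)
  {BCD}: card=300; try (D,hash)→500, (D,merge)→780, (D,nl_idx)→840, (B,nl_idx)→1320, (D,nl)→1440, (B,merge)→2370 …(+2); best=500 via (D,hash)
  {ACD}: card=800; try (D,hash)→720, (A,hash)→1440, (A,merge)→1660, (D,merge)→1920, (D,nl_idx)→1960, (D,nl)→3560 …(+1); best=720 via (D,hash)
  {ABCD}: card=2400; try (A,hash)→1920, (D,hash)→1980, (B,hash)→3920, (A,merge)→4140, (D,nl_idx)→6100, (D,merge)→6220 …(+5); best=1920 via (A,hash)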